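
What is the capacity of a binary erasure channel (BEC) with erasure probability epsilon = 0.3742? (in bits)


C = 1 - epsilon = 1 - 0.3742 = 0.6258

0.6258 bits


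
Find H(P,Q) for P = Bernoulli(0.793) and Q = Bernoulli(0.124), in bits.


H(P,Q) = -p*log2(q) - (1-p)*log2(1-q). -0.793*log2(0.124) = 2.388189; -0.207*log2(0.876) = 0.039536. H(P,Q) = 2.388189 + 0.039536 = 2.4277

2.4277 bits


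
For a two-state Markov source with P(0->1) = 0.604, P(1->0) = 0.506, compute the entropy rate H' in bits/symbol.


Stationary distribution: pi_0 = p10/(p01+p10) = 0.4559, pi_1 = 0.5441. Entropy rate H' = pi_0*H(p01) + pi_1*H(p10) = 0.4559*0.9686 + 0.5441*0.9999 = 0.9856

0.9856 bits/symbol


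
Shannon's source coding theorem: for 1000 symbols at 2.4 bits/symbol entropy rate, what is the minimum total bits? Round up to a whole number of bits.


Minimum bits >= n * H = 1000 * 2.4 = 2400.0, rounded up to a whole number of bits = 2400

2400 bits


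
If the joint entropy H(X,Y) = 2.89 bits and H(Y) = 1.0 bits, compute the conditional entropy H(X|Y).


H(X|Y) = H(X,Y) - H(Y) = 2.89 - 1.0 = 1.89

1.89 bits


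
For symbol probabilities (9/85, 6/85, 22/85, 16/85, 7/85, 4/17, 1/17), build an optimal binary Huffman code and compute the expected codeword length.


Huffman construction (repeatedly merge the two least-probable nodes; each merge adds 1 bit to every symbol beneath it): 1/17 + 6/85 = 11/85; 7/85 + 9/85 = 16/85; 11/85 + 16/85 = 27/85; 16/85 + 4/17 = 36/85; 22/85 + 27/85 = 49/85; 36/85 + 49/85 = 1. Resulting codeword lengths (in the order the probabilities were given): (3, 4, 2, 3, 3, 2, 4). L_avg = sum(p_i * l_i) = 9/85*3 + 6/85*4 + 22/85*2 + 16/85*3 + 7/85*3 + 4/17*2 + 1/17*4 = 224/85 = 2.6353

2.6353 bits


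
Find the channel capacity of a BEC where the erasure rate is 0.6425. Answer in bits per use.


C = 1 - epsilon = 1 - 0.6425 = 0.3575

0.3575 bits


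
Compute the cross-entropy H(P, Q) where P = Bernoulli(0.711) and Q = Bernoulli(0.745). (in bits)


H(P,Q) = -p*log2(q) - (1-p)*log2(1-q). -0.711*log2(0.745) = 0.301953; -0.289*log2(0.255) = 0.569744. H(P,Q) = 0.301953 + 0.569744 = 0.8717

0.8717 bits


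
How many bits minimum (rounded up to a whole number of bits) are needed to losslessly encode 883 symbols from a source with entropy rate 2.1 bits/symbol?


Minimum bits >= n * H = 883 * 2.1 = 1854.3, rounded up to a whole number of bits = 1855

1855 bits


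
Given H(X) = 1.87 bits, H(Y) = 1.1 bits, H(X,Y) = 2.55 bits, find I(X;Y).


I(X;Y) = H(X) + H(Y) - H(X,Y) = 1.87 + 1.1 - 2.55 = 0.42

0.42 bits


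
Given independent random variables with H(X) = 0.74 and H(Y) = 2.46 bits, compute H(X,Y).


For independent variables, H(X,Y) = H(X) + H(Y) = 0.74 + 2.46 = 3.2

3.2 bits


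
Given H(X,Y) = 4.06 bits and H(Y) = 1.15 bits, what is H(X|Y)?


H(X|Y) = H(X,Y) - H(Y) = 4.06 - 1.15 = 2.91

2.91 bits


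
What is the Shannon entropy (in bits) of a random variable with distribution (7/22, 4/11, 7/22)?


H = -sum(p_i * log2(p_i)). Terms: -(7/22)*log2(7/22) = 0.525661; -(4/11)*log2(4/11) = 0.530702; -(7/22)*log2(7/22) = 0.525661. H = 0.525661 + 0.530702 + 0.525661 = 1.582

1.582 bits


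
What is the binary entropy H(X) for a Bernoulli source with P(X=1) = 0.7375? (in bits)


H = -p*log2(p) - (1-p)*log2(1-p). -0.7375*log2(0.7375) = 0.323973; -0.2625*log2(0.2625) = 0.506523. H = 0.323973 + 0.506523 = 0.8305

0.8305 bits


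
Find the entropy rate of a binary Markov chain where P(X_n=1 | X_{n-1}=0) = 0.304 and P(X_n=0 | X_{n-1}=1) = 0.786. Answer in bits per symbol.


Stationary distribution: pi_0 = p10/(p01+p10) = 0.7211, pi_1 = 0.2789. Entropy rate H' = pi_0*H(p01) + pi_1*H(p10) = 0.7211*0.8861 + 0.2789*0.7491 = 0.8479

0.8479 bits/symbol


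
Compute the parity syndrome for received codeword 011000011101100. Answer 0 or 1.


Syndrome = XOR of all bits = 0 XOR 1 XOR 1 XOR 0 XOR 0 XOR 0 XOR 0 XOR 1 XOR 1 XOR 1 XOR 0 XOR 1 XOR 1 XOR 0 XOR 0 = 1

1


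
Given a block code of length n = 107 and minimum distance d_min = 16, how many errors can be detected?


Detection capability = d_min - 1 = 16 - 1 = 15

15 errors


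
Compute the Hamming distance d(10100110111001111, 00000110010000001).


Count differing positions: ^ . ^ . . . . . ^ . ^ . . ^ ^ ^ . = 7 differences

7


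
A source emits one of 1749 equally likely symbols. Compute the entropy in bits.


H = log2(n) = log2(1749) = 10.7723

10.7723 bits


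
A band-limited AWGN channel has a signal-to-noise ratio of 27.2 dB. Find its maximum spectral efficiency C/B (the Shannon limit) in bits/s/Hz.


SNR_linear = 10^(27.2/10) = 524.8075; C/B = log2(1 + SNR_linear) = log2(1 + 524.8075) = 9.0384

9.0384 bits/s/Hz


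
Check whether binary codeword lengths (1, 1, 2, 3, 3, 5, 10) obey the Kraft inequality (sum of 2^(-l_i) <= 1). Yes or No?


Kraft sum = sum(2^(-l_i)) = 1.5322, need <= 1. Result: violated (a binary prefix-free code with these lengths cannot exist)

No


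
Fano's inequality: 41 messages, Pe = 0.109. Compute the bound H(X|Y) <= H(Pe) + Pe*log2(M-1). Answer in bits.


H(Pe) = -Pe*log2(Pe) - (1-Pe)*log2(1-Pe) = -0.109*log2(0.109) - 0.891*log2(0.891) = 0.348538 + 0.148354 = 0.4969. Pe*log2(M-1) = 0.109*log2(40) = 0.580090. Bound = H(Pe) + Pe*log2(M-1) = 0.348538 + 0.148354 + 0.580090 = 1.077

1.077 bits


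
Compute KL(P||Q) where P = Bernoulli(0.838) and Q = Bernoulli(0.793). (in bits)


KL = p*log2(p/q) + (1-p)*log2((1-p)/(1-q)) = 0.838*log2(0.838/0.793) + 0.162*log2(0.162/0.207) = 0.0094

0.0094 bits


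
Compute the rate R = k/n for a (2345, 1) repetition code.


Rate = k/n = 1/2345

1/2345


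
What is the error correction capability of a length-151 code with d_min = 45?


Correction capability = floor((d-1)/2) = floor((45-1)/2) = 22

22 errors


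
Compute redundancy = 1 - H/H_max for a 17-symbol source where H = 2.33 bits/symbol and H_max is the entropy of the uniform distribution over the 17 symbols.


H_max = log2(K) = log2(17) = 4.0875 bits/symbol. Redundancy = 1 - H/H_max = 1 - 2.33/4.0875 = 1 - 0.57 = 0.43

0.43


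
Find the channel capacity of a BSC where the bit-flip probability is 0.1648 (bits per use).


H(p) = -p*log2(p) - (1-p)*log2(1-p) = -0.1648*log2(0.1648) - 0.8352*log2(0.8352) = 0.428680 + 0.216990 = 0.6457. C = 1 - H(p) = 1 - 0.6457 = 0.3543

0.3543 bits


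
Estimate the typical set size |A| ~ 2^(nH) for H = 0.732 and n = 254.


log2|A_typical| = nH = 254 * 0.732 = 185.928, so |A_typical| ~ 2^185.928 = 9.331e+55

9.331e+55


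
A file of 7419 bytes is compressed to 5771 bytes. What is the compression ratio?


Ratio = original / compressed = 7419 / 5771 = 1.2856

1.2856


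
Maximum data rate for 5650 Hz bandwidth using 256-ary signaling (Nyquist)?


Rate = 2 * B * log2(M) = 2 * 5650 * 8.0 = 90400.0

90400.0 bps


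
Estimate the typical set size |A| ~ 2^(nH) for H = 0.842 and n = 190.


log2|A_typical| = nH = 190 * 0.842 = 159.98, so |A_typical| ~ 2^159.98 = 1.441e+48

1.441e+48


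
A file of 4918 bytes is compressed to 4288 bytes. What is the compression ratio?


Ratio = original / compressed = 4918 / 4288 = 1.1469

1.1469


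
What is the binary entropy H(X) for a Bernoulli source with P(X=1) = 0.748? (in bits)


H = -p*log2(p) - (1-p)*log2(1-p). -0.748*log2(0.748) = 0.313330; -0.252*log2(0.252) = 0.501103. H = 0.313330 + 0.501103 = 0.8144

0.8144 bits


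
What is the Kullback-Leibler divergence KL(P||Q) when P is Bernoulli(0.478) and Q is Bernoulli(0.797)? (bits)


KL = p*log2(p/q) + (1-p)*log2((1-p)/(1-q)) = 0.478*log2(0.478/0.797) + 0.522*log2(0.522/0.203) = 0.3587

0.3587 bits


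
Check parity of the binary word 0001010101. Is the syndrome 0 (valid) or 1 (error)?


Syndrome = XOR of all bits = 0 XOR 0 XOR 0 XOR 1 XOR 0 XOR 1 XOR 0 XOR 1 XOR 0 XOR 1 = 0

0


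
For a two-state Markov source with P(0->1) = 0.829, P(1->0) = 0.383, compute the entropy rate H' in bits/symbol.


Stationary distribution: pi_0 = p10/(p01+p10) = 0.316, pi_1 = 0.684. Entropy rate H' = pi_0*H(p01) + pi_1*H(p10) = 0.316*0.66 + 0.684*0.9601 = 0.8653

0.8653 bits/symbol


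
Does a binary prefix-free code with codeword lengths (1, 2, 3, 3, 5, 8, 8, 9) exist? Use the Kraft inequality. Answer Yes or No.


Kraft sum = sum(2^(-l_i)) = 1.041, need <= 1. Result: violated (a binary prefix-free code with these lengths cannot exist)

No


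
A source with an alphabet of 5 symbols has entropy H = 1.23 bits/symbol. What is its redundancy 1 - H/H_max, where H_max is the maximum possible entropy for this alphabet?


H_max = log2(K) = log2(5) = 2.3219 bits/symbol. Redundancy = 1 - H/H_max = 1 - 1.23/2.3219 = 1 - 0.5297 = 0.4703

0.4703


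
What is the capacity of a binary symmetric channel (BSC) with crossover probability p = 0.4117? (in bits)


H(p) = -p*log2(p) - (1-p)*log2(1-p) = -0.4117*log2(0.4117) - 0.5883*log2(0.5883) = 0.527114 + 0.450271 = 0.9774. C = 1 - H(p) = 1 - 0.9774 = 0.0226

0.0226 bits


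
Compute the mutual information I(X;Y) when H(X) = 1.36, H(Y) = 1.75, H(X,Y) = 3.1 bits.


I(X;Y) = H(X) + H(Y) - H(X,Y) = 1.36 + 1.75 - 3.1 = 0.01

0.01 bits


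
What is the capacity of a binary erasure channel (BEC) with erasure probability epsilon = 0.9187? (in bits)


C = 1 - epsilon = 1 - 0.9187 = 0.0813

0.0813 bits


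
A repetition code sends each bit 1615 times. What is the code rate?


Rate = k/n = 1/1615

1/1615


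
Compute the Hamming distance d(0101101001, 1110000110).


Count differing positions: ^ . ^ ^ ^ . ^ ^ ^ ^ = 8 differences

8


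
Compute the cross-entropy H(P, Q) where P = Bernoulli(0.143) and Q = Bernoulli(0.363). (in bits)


H(P,Q) = -p*log2(q) - (1-p)*log2(1-q). -0.143*log2(0.363) = 0.209060; -0.857*log2(0.637) = 0.557594. H(P,Q) = 0.209060 + 0.557594 = 0.7667

0.7667 bits


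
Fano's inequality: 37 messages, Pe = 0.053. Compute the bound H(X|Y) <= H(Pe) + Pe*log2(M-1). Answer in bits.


H(Pe) = -Pe*log2(Pe) - (1-Pe)*log2(1-Pe) = -0.053*log2(0.053) - 0.947*log2(0.947) = 0.224607 + 0.074400 = 0.299. Pe*log2(M-1) = 0.053*log2(36) = 0.274006. Bound = H(Pe) + Pe*log2(M-1) = 0.224607 + 0.074400 + 0.274006 = 0.573

0.573 bits


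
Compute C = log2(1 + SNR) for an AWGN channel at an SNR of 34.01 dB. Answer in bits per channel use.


SNR_linear = 10^(34.01/10) = 2517.6769; C = log2(1 + SNR_linear) = log2(1 + 2517.6769) = 11.2985

11.2985 bits/channel use


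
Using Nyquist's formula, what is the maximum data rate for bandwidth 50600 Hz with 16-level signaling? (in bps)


Rate = 2 * B * log2(M) = 2 * 50600 * 4.0 = 404800.0

404800.0 bps


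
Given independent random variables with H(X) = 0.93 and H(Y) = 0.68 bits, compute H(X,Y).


For independent variables, H(X,Y) = H(X) + H(Y) = 0.93 + 0.68 = 1.61

1.61 bits


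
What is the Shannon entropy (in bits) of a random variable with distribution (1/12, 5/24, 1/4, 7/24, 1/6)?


H = -sum(p_i * log2(p_i)). Terms: -(1/12)*log2(1/12) = 0.298747; -(5/24)*log2(5/24) = 0.471466; -(1/4)*log2(1/4) = 0.500000; -(7/24)*log2(7/24) = 0.518469; -(1/6)*log2(1/6) = 0.430827. H = 0.298747 + 0.471466 + 0.500000 + 0.518469 + 0.430827 = 2.2195

2.2195 bits


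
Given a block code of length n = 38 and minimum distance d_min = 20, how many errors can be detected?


Detection capability = d_min - 1 = 20 - 1 = 19

19 errors


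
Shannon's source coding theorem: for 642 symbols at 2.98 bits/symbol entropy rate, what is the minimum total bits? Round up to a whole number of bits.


Minimum bits >= n * H = 642 * 2.98 = 1913.16, rounded up to a whole number of bits = 1914

1914 bits


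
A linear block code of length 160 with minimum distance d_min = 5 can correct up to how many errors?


Correction capability = floor((d-1)/2) = floor((5-1)/2) = 2

2 errors


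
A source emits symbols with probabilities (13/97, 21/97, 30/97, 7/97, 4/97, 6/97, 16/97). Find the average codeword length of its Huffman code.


Huffman construction (repeatedly merge the two least-probable nodes; each merge adds 1 bit to every symbol beneath it): 4/97 + 6/97 = 10/97; 7/97 + 10/97 = 17/97; 13/97 + 16/97 = 29/97; 17/97 + 21/97 = 38/97; 29/97 + 30/97 = 59/97; 38/97 + 59/97 = 1. Resulting codeword lengths (in the order the probabilities were given): (3, 2, 2, 3, 4, 4, 3). L_avg = sum(p_i * l_i) = 13/97*3 + 21/97*2 + 30/97*2 + 7/97*3 + 4/97*4 + 6/97*4 + 16/97*3 = 250/97 = 2.5773

2.5773 bits


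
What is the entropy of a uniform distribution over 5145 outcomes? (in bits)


H = log2(n) = log2(5145) = 12.329

12.329 bits


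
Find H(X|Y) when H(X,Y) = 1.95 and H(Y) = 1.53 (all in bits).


H(X|Y) = H(X,Y) - H(Y) = 1.95 - 1.53 = 0.42

0.42 bits


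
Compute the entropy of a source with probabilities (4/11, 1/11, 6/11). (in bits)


H = -sum(p_i * log2(p_i)). Terms: -(4/11)*log2(4/11) = 0.530702; -(1/11)*log2(1/11) = 0.314494; -(6/11)*log2(6/11) = 0.476983. H = 0.530702 + 0.314494 + 0.476983 = 1.3222

1.3222 bits


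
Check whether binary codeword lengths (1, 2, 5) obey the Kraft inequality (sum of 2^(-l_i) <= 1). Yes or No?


Kraft sum = sum(2^(-l_i)) = 0.7812, need <= 1. Result: satisfied (a binary prefix-free code with these lengths exists)

Yes


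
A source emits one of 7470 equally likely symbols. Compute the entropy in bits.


H = log2(n) = log2(7470) = 12.8669

12.8669 bits


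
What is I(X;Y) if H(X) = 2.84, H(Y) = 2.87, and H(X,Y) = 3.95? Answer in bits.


I(X;Y) = H(X) + H(Y) - H(X,Y) = 2.84 + 2.87 - 3.95 = 1.76

1.76 bits


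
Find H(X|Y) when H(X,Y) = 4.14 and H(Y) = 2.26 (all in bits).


H(X|Y) = H(X,Y) - H(Y) = 4.14 - 2.26 = 1.88

1.88 bits


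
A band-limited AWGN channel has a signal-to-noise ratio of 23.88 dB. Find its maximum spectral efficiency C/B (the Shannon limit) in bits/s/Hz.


SNR_linear = 10^(23.88/10) = 244.3431; C/B = log2(1 + SNR_linear) = log2(1 + 244.3431) = 7.9387

7.9387 bits/s/Hz


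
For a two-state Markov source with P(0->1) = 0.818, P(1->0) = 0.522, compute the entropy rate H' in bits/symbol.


Stationary distribution: pi_0 = p10/(p01+p10) = 0.3896, pi_1 = 0.6104. Entropy rate H' = pi_0*H(p01) + pi_1*H(p10) = 0.3896*0.6844 + 0.6104*0.9986 = 0.8762

0.8762 bits/symbol


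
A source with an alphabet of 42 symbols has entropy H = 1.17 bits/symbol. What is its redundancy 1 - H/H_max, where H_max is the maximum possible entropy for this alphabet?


H_max = log2(K) = log2(42) = 5.3923 bits/symbol. Redundancy = 1 - H/H_max = 1 - 1.17/5.3923 = 1 - 0.217 = 0.783

0.783


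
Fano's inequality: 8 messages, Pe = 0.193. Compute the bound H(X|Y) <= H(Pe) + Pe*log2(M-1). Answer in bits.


H(Pe) = -Pe*log2(Pe) - (1-Pe)*log2(1-Pe) = -0.193*log2(0.193) - 0.807*log2(0.807) = 0.458052 + 0.249653 = 0.7077. Pe*log2(M-1) = 0.193*log2(7) = 0.541819. Bound = H(Pe) + Pe*log2(M-1) = 0.458052 + 0.249653 + 0.541819 = 1.2495

1.2495 bits


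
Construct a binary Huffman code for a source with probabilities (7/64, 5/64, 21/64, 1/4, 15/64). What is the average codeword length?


Huffman construction (repeatedly merge the two least-probable nodes; each merge adds 1 bit to every symbol beneath it): 5/64 + 7/64 = 3/16; 3/16 + 15/64 = 27/64; 1/4 + 21/64 = 37/64; 27/64 + 37/64 = 1. Resulting codeword lengths (in the order the probabilities were given): (3, 3, 2, 2, 2). L_avg = sum(p_i * l_i) = 7/64*3 + 5/64*3 + 21/64*2 + 1/4*2 + 15/64*2 = 35/16 = 2.1875

2.1875 bits


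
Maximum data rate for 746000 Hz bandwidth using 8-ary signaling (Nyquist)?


Rate = 2 * B * log2(M) = 2 * 746000 * 3.0 = 4476000.0

4476000.0 bps


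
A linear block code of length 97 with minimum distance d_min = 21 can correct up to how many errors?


Correction capability = floor((d-1)/2) = floor((21-1)/2) = 10

10 errors


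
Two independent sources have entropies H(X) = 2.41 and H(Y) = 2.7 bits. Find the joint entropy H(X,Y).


For independent variables, H(X,Y) = H(X) + H(Y) = 2.41 + 2.7 = 5.11

5.11 bits


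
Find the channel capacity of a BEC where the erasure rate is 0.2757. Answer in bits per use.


C = 1 - epsilon = 1 - 0.2757 = 0.7243

0.7243 bits


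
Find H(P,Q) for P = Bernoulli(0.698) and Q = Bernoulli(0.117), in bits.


H(P,Q) = -p*log2(q) - (1-p)*log2(1-q). -0.698*log2(0.117) = 2.160603; -0.302*log2(0.883) = 0.054213. H(P,Q) = 2.160603 + 0.054213 = 2.2148

2.2148 bits


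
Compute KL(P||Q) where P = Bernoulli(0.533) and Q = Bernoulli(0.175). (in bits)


KL = p*log2(p/q) + (1-p)*log2((1-p)/(1-q)) = 0.533*log2(0.533/0.175) + 0.467*log2(0.467/0.825) = 0.473

0.473 bits


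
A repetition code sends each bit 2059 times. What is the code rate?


Rate = k/n = 1/2059

1/2059


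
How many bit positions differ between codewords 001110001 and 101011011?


Count differing positions: ^ . . ^ . ^ . ^ . = 4 differences

4


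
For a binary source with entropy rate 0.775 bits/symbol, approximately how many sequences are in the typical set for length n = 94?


log2|A_typical| = nH = 94 * 0.775 = 72.85, so |A_typical| ~ 2^72.85 = 8.512e+21

8.512e+21


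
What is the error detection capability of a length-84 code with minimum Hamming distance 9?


Detection capability = d_min - 1 = 9 - 1 = 8

8 errors


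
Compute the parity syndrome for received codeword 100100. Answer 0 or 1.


Syndrome = XOR of all bits = 1 XOR 0 XOR 0 XOR 1 XOR 0 XOR 0 = 0

0


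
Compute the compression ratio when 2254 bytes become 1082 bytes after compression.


Ratio = original / compressed = 2254 / 1082 = 2.0832

2.0832


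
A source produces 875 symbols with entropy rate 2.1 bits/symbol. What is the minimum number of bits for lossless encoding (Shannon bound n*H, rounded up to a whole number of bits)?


Minimum bits >= n * H = 875 * 2.1 = 1837.5, rounded up to a whole number of bits = 1838

1838 bits


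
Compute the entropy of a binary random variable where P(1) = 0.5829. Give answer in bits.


H = -p*log2(p) - (1-p)*log2(1-p). -0.5829*log2(0.5829) = 0.453892; -0.4171*log2(0.4171) = 0.526186. H = 0.453892 + 0.526186 = 0.9801

0.9801 bits


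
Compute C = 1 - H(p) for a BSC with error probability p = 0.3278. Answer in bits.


H(p) = -p*log2(p) - (1-p)*log2(1-p) = -0.3278*log2(0.3278) - 0.6722*log2(0.6722) = 0.527467 + 0.385196 = 0.9127. C = 1 - H(p) = 1 - 0.9127 = 0.0873

0.0873 bits


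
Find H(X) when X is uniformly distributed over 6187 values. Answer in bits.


H = log2(n) = log2(6187) = 12.595

12.595 bits


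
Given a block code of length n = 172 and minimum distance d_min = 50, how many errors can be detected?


Detection capability = d_min - 1 = 50 - 1 = 49

49 errors


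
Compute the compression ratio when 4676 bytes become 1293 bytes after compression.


Ratio = original / compressed = 4676 / 1293 = 3.6164

3.6164


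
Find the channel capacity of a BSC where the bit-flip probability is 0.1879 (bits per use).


H(p) = -p*log2(p) - (1-p)*log2(1-p) = -0.1879*log2(0.1879) - 0.8121*log2(0.8121) = 0.453208 + 0.243850 = 0.6971. C = 1 - H(p) = 1 - 0.6971 = 0.3029

0.3029 bits


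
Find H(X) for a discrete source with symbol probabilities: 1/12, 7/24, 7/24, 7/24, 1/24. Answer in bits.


H = -sum(p_i * log2(p_i)). Terms: -(1/12)*log2(1/12) = 0.298747; -(7/24)*log2(7/24) = 0.518469; -(7/24)*log2(7/24) = 0.518469; -(7/24)*log2(7/24) = 0.518469; -(1/24)*log2(1/24) = 0.191040. H = 0.298747 + 0.518469 + 0.518469 + 0.518469 + 0.191040 = 2.0452

2.0452 bits


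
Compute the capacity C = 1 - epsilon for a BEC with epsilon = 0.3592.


C = 1 - epsilon = 1 - 0.3592 = 0.6408

0.6408 bits


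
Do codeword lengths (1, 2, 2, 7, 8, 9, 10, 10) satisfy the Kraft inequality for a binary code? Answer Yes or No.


Kraft sum = sum(2^(-l_i)) = 1.0156, need <= 1. Result: violated (a binary prefix-free code with these lengths cannot exist)

No


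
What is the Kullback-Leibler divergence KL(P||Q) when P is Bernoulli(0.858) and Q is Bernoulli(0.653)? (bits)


KL = p*log2(p/q) + (1-p)*log2((1-p)/(1-q)) = 0.858*log2(0.858/0.653) + 0.142*log2(0.142/0.347) = 0.1549

0.1549 bits


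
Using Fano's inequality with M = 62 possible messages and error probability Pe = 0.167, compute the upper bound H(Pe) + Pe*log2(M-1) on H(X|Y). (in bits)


H(Pe) = -Pe*log2(Pe) - (1-Pe)*log2(1-Pe) = -0.167*log2(0.167) - 0.833*log2(0.833) = 0.431207 + 0.219588 = 0.6508. Pe*log2(M-1) = 0.167*log2(61) = 0.990433. Bound = H(Pe) + Pe*log2(M-1) = 0.431207 + 0.219588 + 0.990433 = 1.6412

1.6412 bits


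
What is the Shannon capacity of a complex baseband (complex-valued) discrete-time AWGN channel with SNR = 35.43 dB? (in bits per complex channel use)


SNR_linear = 10^(35.43/10) = 3491.4032; C = log2(1 + SNR_linear) = log2(1 + 3491.4032) = 11.77

11.77 bits/channel use


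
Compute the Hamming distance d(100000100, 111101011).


Count differing positions: . ^ ^ ^ . ^ ^ ^ ^ = 7 differences

7


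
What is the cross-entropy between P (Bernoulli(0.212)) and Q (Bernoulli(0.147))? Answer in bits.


H(P,Q) = -p*log2(q) - (1-p)*log2(1-q). -0.212*log2(0.147) = 0.586416; -0.788*log2(0.853) = 0.180753. H(P,Q) = 0.586416 + 0.180753 = 0.7672

0.7672 bits


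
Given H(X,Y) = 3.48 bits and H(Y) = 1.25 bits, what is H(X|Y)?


H(X|Y) = H(X,Y) - H(Y) = 3.48 - 1.25 = 2.23

2.23 bits


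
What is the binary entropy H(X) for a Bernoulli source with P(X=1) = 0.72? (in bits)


H = -p*log2(p) - (1-p)*log2(1-p). -0.72*log2(0.72) = 0.341230; -0.28*log2(0.28) = 0.514220. H = 0.341230 + 0.514220 = 0.8555

0.8555 bits


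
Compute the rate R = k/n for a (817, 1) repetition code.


Rate = k/n = 1/817

1/817


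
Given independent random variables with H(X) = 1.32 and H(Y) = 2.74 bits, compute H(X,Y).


For independent variables, H(X,Y) = H(X) + H(Y) = 1.32 + 2.74 = 4.06

4.06 bits


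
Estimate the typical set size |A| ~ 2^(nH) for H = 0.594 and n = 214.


log2|A_typical| = nH = 214 * 0.594 = 127.116, so |A_typical| ~ 2^127.116 = 1.844e+38

1.844e+38


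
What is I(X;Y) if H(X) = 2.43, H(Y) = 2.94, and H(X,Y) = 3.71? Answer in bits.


I(X;Y) = H(X) + H(Y) - H(X,Y) = 2.43 + 2.94 - 3.71 = 1.66

1.66 bits


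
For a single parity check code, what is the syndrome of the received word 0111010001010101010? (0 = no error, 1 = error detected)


Syndrome = XOR of all bits = 0 XOR 1 XOR 1 XOR 1 XOR 0 XOR 1 XOR 0 XOR 0 XOR 0 XOR 1 XOR 0 XOR 1 XOR 0 XOR 1 XOR 0 XOR 1 XOR 0 XOR 1 XOR 0 = 1

1


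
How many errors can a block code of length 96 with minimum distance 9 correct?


Correction capability = floor((d-1)/2) = floor((9-1)/2) = 4

4 errors


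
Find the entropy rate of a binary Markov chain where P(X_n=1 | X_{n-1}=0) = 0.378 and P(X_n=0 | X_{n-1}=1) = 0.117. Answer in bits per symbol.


Stationary distribution: pi_0 = p10/(p01+p10) = 0.2364, pi_1 = 0.7636. Entropy rate H' = pi_0*H(p01) + pi_1*H(p10) = 0.2364*0.9566 + 0.7636*0.5207 = 0.6237

0.6237 bits/symbol


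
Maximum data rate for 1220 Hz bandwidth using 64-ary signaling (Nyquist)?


Rate = 2 * B * log2(M) = 2 * 1220 * 6.0 = 14640.0

14640.0 bps


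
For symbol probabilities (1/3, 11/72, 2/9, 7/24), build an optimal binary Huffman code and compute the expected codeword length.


Huffman construction (repeatedly merge the two least-probable nodes; each merge adds 1 bit to every symbol beneath it): 11/72 + 2/9 = 3/8; 7/24 + 1/3 = 5/8; 3/8 + 5/8 = 1. Resulting codeword lengths (in the order the probabilities were given): (2, 2, 2, 2). L_avg = sum(p_i * l_i) = 1/3*2 + 11/72*2 + 2/9*2 + 7/24*2 = 2

2.0 bits


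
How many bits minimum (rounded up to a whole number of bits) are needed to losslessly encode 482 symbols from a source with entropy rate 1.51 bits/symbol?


Minimum bits >= n * H = 482 * 1.51 = 727.82, rounded up to a whole number of bits = 728

728 bits


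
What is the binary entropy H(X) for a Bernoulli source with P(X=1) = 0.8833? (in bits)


H = -p*log2(p) - (1-p)*log2(1-p). -0.8833*log2(0.8833) = 0.158132; -0.1167*log2(0.1167) = 0.361668. H = 0.158132 + 0.361668 = 0.5198

0.5198 bits


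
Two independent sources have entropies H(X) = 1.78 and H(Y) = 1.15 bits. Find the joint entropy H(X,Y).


For independent variables, H(X,Y) = H(X) + H(Y) = 1.78 + 1.15 = 2.93

2.93 bits


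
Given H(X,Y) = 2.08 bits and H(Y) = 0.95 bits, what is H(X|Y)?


H(X|Y) = H(X,Y) - H(Y) = 2.08 - 0.95 = 1.13

1.13 bits


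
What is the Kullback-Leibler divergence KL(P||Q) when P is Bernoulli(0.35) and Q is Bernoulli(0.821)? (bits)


KL = p*log2(p/q) + (1-p)*log2((1-p)/(1-q)) = 0.35*log2(0.35/0.821) + 0.65*log2(0.65/0.179) = 0.7788

0.7788 bits


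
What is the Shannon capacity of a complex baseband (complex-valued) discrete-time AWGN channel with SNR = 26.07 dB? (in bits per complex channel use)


SNR_linear = 10^(26.07/10) = 404.5759; C = log2(1 + SNR_linear) = log2(1 + 404.5759) = 8.6638

8.6638 bits/channel use


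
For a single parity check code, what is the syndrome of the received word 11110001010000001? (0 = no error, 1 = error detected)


Syndrome = XOR of all bits = 1 XOR 1 XOR 1 XOR 1 XOR 0 XOR 0 XOR 0 XOR 1 XOR 0 XOR 1 XOR 0 XOR 0 XOR 0 XOR 0 XOR 0 XOR 0 XOR 1 = 1

1


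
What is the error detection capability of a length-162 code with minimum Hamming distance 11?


Detection capability = d_min - 1 = 11 - 1 = 10

10 errors


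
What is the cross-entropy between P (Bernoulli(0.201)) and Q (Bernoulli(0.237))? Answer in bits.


H(P,Q) = -p*log2(q) - (1-p)*log2(1-q). -0.201*log2(0.237) = 0.417485; -0.799*log2(0.763) = 0.311806. H(P,Q) = 0.417485 + 0.311806 = 0.7293

0.7293 bits


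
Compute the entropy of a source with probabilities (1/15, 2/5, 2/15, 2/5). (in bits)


H = -sum(p_i * log2(p_i)). Terms: -(1/15)*log2(1/15) = 0.260459; -(2/5)*log2(2/5) = 0.528771; -(2/15)*log2(2/15) = 0.387585; -(2/5)*log2(2/5) = 0.528771. H = 0.260459 + 0.528771 + 0.387585 + 0.528771 = 1.7056

1.7056 bits


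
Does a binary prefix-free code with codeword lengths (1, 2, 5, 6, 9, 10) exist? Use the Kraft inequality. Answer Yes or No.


Kraft sum = sum(2^(-l_i)) = 0.7998, need <= 1. Result: satisfied (a binary prefix-free code with these lengths exists)

Yes


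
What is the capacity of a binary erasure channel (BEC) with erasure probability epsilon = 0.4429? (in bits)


C = 1 - epsilon = 1 - 0.4429 = 0.5571

0.5571 bits


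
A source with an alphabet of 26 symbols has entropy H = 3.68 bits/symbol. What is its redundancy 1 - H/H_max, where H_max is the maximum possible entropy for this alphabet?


H_max = log2(K) = log2(26) = 4.7004 bits/symbol. Redundancy = 1 - H/H_max = 1 - 3.68/4.7004 = 1 - 0.7829 = 0.2171

0.2171


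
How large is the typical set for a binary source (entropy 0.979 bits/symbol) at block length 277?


log2|A_typical| = nH = 277 * 0.979 = 271.183, so |A_typical| ~ 2^271.183 = 4.307e+81

4.307e+81


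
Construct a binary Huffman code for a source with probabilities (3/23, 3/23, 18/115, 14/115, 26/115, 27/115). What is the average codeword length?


Huffman construction (repeatedly merge the two least-probable nodes; each merge adds 1 bit to every symbol beneath it): 14/115 + 3/23 = 29/115; 3/23 + 18/115 = 33/115; 26/115 + 27/115 = 53/115; 29/115 + 33/115 = 62/115; 53/115 + 62/115 = 1. Resulting codeword lengths (in the order the probabilities were given): (3, 3, 3, 3, 2, 2). L_avg = sum(p_i * l_i) = 3/23*3 + 3/23*3 + 18/115*3 + 14/115*3 + 26/115*2 + 27/115*2 = 292/115 = 2.5391

2.5391 bits


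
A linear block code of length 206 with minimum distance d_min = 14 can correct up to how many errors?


Correction capability = floor((d-1)/2) = floor((14-1)/2) = 6

6 errors


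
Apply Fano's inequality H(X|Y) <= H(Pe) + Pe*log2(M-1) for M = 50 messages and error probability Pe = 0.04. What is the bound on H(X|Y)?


H(Pe) = -Pe*log2(Pe) - (1-Pe)*log2(1-Pe) = -0.04*log2(0.04) - 0.96*log2(0.96) = 0.185754 + 0.056538 = 0.2423. Pe*log2(M-1) = 0.04*log2(49) = 0.224588. Bound = H(Pe) + Pe*log2(M-1) = 0.185754 + 0.056538 + 0.224588 = 0.4669

0.4669 bits


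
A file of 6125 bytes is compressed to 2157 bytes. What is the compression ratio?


Ratio = original / compressed = 6125 / 2157 = 2.8396

2.8396


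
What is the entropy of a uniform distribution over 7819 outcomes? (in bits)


H = log2(n) = log2(7819) = 12.9328

12.9328 bits


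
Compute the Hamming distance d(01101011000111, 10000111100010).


Count differing positions: ^ ^ ^ . ^ ^ . . ^ . . ^ . ^ = 8 differences

8


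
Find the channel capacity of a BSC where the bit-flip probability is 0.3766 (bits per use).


H(p) = -p*log2(p) - (1-p)*log2(1-p) = -0.3766*log2(0.3766) - 0.6234*log2(0.6234) = 0.530590 + 0.425015 = 0.9556. C = 1 - H(p) = 1 - 0.9556 = 0.0444

0.0444 bits


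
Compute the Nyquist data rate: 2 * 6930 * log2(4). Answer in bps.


Rate = 2 * B * log2(M) = 2 * 6930 * 2.0 = 27720.0

27720.0 bps


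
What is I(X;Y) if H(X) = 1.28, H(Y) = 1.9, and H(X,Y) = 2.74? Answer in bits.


I(X;Y) = H(X) + H(Y) - H(X,Y) = 1.28 + 1.9 - 2.74 = 0.44

0.44 bits


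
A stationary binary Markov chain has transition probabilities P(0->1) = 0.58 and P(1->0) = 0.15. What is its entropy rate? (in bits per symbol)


Stationary distribution: pi_0 = p10/(p01+p10) = 0.2055, pi_1 = 0.7945. Entropy rate H' = pi_0*H(p01) + pi_1*H(p10) = 0.2055*0.9815 + 0.7945*0.6098 = 0.6862

0.6862 bits/symbol


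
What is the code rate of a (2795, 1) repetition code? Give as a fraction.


Rate = k/n = 1/2795

1/2795


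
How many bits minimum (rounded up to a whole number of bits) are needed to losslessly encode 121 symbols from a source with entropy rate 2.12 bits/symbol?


Minimum bits >= n * H = 121 * 2.12 = 256.52, rounded up to a whole number of bits = 257

257 bits


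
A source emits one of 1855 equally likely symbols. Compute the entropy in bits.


H = log2(n) = log2(1855) = 10.8572

10.8572 bits


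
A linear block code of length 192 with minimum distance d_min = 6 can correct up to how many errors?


Correction capability = floor((d-1)/2) = floor((6-1)/2) = 2

2 errors


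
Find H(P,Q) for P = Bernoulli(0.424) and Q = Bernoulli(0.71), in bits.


H(P,Q) = -p*log2(q) - (1-p)*log2(1-q). -0.424*log2(0.71) = 0.209502; -0.576*log2(0.29) = 1.028664. H(P,Q) = 0.209502 + 1.028664 = 1.2382

1.2382 bits


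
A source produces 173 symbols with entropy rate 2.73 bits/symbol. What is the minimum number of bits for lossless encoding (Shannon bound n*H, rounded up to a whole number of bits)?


Minimum bits >= n * H = 173 * 2.73 = 472.29, rounded up to a whole number of bits = 473

473 bits


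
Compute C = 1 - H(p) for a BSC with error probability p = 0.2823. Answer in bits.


H(p) = -p*log2(p) - (1-p)*log2(1-p) = -0.2823*log2(0.2823) - 0.7177*log2(0.7177) = 0.515113 + 0.343453 = 0.8586. C = 1 - H(p) = 1 - 0.8586 = 0.1414

0.1414 bits


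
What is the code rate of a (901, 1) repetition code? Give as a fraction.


Rate = k/n = 1/901

1/901


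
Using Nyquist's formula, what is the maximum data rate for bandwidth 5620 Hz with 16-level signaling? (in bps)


Rate = 2 * B * log2(M) = 2 * 5620 * 4.0 = 44960.0

44960.0 bps


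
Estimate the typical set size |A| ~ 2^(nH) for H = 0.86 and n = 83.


log2|A_typical| = nH = 83 * 0.86 = 71.38, so |A_typical| ~ 2^71.38 = 3.073e+21

3.073e+21


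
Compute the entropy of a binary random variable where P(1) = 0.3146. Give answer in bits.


H = -p*log2(p) - (1-p)*log2(1-p). -0.3146*log2(0.3146) = 0.524882; -0.6854*log2(0.6854) = 0.373531. H = 0.524882 + 0.373531 = 0.8984

0.8984 bits


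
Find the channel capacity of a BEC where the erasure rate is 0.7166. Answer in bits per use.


C = 1 - epsilon = 1 - 0.7166 = 0.2834

0.2834 bits


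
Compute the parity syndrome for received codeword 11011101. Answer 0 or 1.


Syndrome = XOR of all bits = 1 XOR 1 XOR 0 XOR 1 XOR 1 XOR 1 XOR 0 XOR 1 = 0

0


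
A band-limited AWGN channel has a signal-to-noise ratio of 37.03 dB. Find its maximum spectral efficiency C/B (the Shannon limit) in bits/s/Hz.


SNR_linear = 10^(37.03/10) = 5046.613; C/B = log2(1 + SNR_linear) = log2(1 + 5046.613) = 12.3014

12.3014 bits/s/Hz


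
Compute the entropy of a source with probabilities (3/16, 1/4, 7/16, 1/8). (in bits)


H = -sum(p_i * log2(p_i)). Terms: -(3/16)*log2(3/16) = 0.452820; -(1/4)*log2(1/4) = 0.500000; -(7/16)*log2(7/16) = 0.521782; -(1/8)*log2(1/8) = 0.375000. H = 0.452820 + 0.500000 + 0.521782 + 0.375000 = 1.8496

1.8496 bits


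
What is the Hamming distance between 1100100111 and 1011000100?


Count differing positions: . ^ ^ ^ ^ . . . ^ ^ = 6 differences

6


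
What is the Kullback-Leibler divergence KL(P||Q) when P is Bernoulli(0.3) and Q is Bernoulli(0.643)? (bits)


KL = p*log2(p/q) + (1-p)*log2((1-p)/(1-q)) = 0.3*log2(0.3/0.643) + 0.7*log2(0.7/0.357) = 0.35

0.35 bits


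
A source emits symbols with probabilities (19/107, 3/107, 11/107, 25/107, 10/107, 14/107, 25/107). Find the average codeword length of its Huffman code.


Huffman construction (repeatedly merge the two least-probable nodes; each merge adds 1 bit to every symbol beneath it): 3/107 + 10/107 = 13/107; 11/107 + 13/107 = 24/107; 14/107 + 19/107 = 33/107; 24/107 + 25/107 = 49/107; 25/107 + 33/107 = 58/107; 49/107 + 58/107 = 1. Resulting codeword lengths (in the order the probabilities were given): (3, 4, 3, 2, 4, 3, 2). L_avg = sum(p_i * l_i) = 19/107*3 + 3/107*4 + 11/107*3 + 25/107*2 + 10/107*4 + 14/107*3 + 25/107*2 = 284/107 = 2.6542

2.6542 bits


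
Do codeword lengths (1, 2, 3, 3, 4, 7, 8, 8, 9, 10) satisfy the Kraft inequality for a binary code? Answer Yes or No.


Kraft sum = sum(2^(-l_i)) = 1.0811, need <= 1. Result: violated (a binary prefix-free code with these lengths cannot exist)

No


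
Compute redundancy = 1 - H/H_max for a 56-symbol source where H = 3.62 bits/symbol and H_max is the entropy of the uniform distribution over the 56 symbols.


H_max = log2(K) = log2(56) = 5.8074 bits/symbol. Redundancy = 1 - H/H_max = 1 - 3.62/5.8074 = 1 - 0.6233 = 0.3767

0.3767


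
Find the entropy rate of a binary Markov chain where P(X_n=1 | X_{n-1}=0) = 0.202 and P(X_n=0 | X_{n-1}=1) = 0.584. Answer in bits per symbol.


Stationary distribution: pi_0 = p10/(p01+p10) = 0.743, pi_1 = 0.257. Entropy rate H' = pi_0*H(p01) + pi_1*H(p10) = 0.743*0.7259 + 0.257*0.9795 = 0.7911

0.7911 bits/symbol


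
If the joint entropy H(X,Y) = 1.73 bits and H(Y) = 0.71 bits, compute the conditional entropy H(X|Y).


H(X|Y) = H(X,Y) - H(Y) = 1.73 - 0.71 = 1.02

1.02 bits


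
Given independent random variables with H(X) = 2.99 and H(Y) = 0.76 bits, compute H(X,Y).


For independent variables, H(X,Y) = H(X) + H(Y) = 2.99 + 0.76 = 3.75

3.75 bits


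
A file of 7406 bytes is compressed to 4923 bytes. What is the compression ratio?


Ratio = original / compressed = 7406 / 4923 = 1.5044

1.5044


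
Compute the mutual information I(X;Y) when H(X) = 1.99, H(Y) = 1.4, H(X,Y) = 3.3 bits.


I(X;Y) = H(X) + H(Y) - H(X,Y) = 1.99 + 1.4 - 3.3 = 0.09

0.09 bits


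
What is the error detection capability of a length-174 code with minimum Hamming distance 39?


Detection capability = d_min - 1 = 39 - 1 = 38

38 errors


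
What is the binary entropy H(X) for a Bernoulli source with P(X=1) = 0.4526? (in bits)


H = -p*log2(p) - (1-p)*log2(1-p). -0.4526*log2(0.4526) = 0.517635; -0.5474*log2(0.5474) = 0.475873. H = 0.517635 + 0.475873 = 0.9935

0.9935 bits


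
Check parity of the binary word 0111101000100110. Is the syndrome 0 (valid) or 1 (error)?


Syndrome = XOR of all bits = 0 XOR 1 XOR 1 XOR 1 XOR 1 XOR 0 XOR 1 XOR 0 XOR 0 XOR 0 XOR 1 XOR 0 XOR 0 XOR 1 XOR 1 XOR 0 = 0

0


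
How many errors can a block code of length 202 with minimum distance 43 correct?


Correction capability = floor((d-1)/2) = floor((43-1)/2) = 21

21 errors


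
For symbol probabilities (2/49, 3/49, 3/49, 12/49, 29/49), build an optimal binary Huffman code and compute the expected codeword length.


Huffman construction (repeatedly merge the two least-probable nodes; each merge adds 1 bit to every symbol beneath it): 2/49 + 3/49 = 5/49; 3/49 + 5/49 = 8/49; 8/49 + 12/49 = 20/49; 20/49 + 29/49 = 1. Resulting codeword lengths (in the order the probabilities were given): (4, 4, 3, 2, 1). L_avg = sum(p_i * l_i) = 2/49*4 + 3/49*4 + 3/49*3 + 12/49*2 + 29/49*1 = 82/49 = 1.6735

1.6735 bits


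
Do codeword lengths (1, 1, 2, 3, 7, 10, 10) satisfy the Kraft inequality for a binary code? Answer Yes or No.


Kraft sum = sum(2^(-l_i)) = 1.3848, need <= 1. Result: violated (a binary prefix-free code with these lengths cannot exist)

No


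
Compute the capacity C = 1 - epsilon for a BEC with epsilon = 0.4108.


C = 1 - epsilon = 1 - 0.4108 = 0.5892

0.5892 bits


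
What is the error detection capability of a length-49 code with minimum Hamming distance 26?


Detection capability = d_min - 1 = 26 - 1 = 25

25 errors


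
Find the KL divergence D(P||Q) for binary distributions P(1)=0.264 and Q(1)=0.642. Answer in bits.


KL = p*log2(p/q) + (1-p)*log2((1-p)/(1-q)) = 0.264*log2(0.264/0.642) + 0.736*log2(0.736/0.358) = 0.4268

0.4268 bits


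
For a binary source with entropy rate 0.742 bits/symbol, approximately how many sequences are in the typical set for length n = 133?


log2|A_typical| = nH = 133 * 0.742 = 98.686, so |A_typical| ~ 2^98.686 = 5.099e+29

5.099e+29


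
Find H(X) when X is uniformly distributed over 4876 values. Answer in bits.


H = log2(n) = log2(4876) = 12.2515

12.2515 bits


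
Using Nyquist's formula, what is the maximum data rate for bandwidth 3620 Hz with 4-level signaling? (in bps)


Rate = 2 * B * log2(M) = 2 * 3620 * 2.0 = 14480.0

14480.0 bps


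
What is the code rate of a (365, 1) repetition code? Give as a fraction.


Rate = k/n = 1/365

1/365


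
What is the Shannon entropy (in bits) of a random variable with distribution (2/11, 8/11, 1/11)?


H = -sum(p_i * log2(p_i)). Terms: -(2/11)*log2(2/11) = 0.447169; -(8/11)*log2(8/11) = 0.334132; -(1/11)*log2(1/11) = 0.314494. H = 0.447169 + 0.334132 + 0.314494 = 1.0958

1.0958 bits


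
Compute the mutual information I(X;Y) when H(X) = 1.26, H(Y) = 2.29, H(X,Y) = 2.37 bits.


I(X;Y) = H(X) + H(Y) - H(X,Y) = 1.26 + 2.29 - 2.37 = 1.18

1.18 bits


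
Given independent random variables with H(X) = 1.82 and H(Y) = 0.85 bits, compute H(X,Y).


For independent variables, H(X,Y) = H(X) + H(Y) = 1.82 + 0.85 = 2.67

2.67 bits


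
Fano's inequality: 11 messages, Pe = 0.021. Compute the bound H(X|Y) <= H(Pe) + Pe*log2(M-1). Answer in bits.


H(Pe) = -Pe*log2(Pe) - (1-Pe)*log2(1-Pe) = -0.021*log2(0.021) - 0.979*log2(0.979) = 0.117043 + 0.029976 = 0.147. Pe*log2(M-1) = 0.021*log2(10) = 0.069760. Bound = H(Pe) + Pe*log2(M-1) = 0.117043 + 0.029976 + 0.069760 = 0.2168

0.2168 bits


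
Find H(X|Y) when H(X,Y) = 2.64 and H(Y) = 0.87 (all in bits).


H(X|Y) = H(X,Y) - H(Y) = 2.64 - 0.87 = 1.77

1.77 bits


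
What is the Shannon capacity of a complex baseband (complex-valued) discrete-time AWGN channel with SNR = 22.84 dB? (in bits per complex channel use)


SNR_linear = 10^(22.84/10) = 192.3092; C = log2(1 + SNR_linear) = log2(1 + 192.3092) = 7.5948

7.5948 bits/channel use


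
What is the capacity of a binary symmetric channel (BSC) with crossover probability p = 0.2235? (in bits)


H(p) = -p*log2(p) - (1-p)*log2(1-p) = -0.2235*log2(0.2235) - 0.7765*log2(0.7765) = 0.483130 + 0.283378 = 0.7665. C = 1 - H(p) = 1 - 0.7665 = 0.2335

0.2335 bits


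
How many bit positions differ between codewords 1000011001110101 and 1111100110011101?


Count differing positions: . ^ ^ ^ ^ ^ ^ ^ ^ ^ ^ . ^ . . . = 11 differences

11
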